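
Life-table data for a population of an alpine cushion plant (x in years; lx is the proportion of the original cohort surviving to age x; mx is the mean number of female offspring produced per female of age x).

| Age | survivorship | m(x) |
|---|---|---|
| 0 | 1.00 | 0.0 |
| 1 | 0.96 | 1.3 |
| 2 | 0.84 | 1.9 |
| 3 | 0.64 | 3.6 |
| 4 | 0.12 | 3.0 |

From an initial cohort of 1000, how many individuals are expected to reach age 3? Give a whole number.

Expected survivors = N0 · l_3 = 1000 × 0.64 = 640 → 640

640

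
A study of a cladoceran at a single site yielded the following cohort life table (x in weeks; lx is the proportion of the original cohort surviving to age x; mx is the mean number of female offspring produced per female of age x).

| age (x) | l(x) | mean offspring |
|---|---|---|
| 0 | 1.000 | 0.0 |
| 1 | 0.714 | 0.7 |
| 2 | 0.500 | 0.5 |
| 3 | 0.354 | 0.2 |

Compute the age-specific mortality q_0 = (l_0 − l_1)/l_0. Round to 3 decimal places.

0.286

q_0 = (l_0 − l_1) / l_0 = (1 − 0.714) / 1
     = 0.286 / 1 = 0.286 → 0.286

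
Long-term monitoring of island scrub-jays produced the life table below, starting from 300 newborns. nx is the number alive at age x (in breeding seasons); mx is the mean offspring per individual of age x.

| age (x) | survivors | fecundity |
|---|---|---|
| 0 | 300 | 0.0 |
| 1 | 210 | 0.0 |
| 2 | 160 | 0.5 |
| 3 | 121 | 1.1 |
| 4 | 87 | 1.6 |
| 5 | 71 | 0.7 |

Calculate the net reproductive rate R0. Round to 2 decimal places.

1.34

lx = nx/n0 = nx/300: 1, 0.7, 0.53333…, 0.40333…, 0.29, 0.23667…
lx·mx by age: 0, 0, 0.266667…, 0.443667…, 0.464, 0.165667…
R0 = Σ lx·mx = 1.34… → 1.34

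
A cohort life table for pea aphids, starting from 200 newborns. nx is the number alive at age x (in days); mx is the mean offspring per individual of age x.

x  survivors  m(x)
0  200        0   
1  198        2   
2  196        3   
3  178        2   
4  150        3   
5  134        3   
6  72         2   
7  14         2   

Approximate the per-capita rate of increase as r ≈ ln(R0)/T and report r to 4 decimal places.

0.7774

lx = nx/n0 = nx/200: 1, 0.99, 0.98, 0.89, 0.75, 0.67, 0.36, 0.07
R0 = Σ lx·mx = 0 + 1.98 + 2.94 + 1.78 + 2.25 + 2.01 + 0.72 + 0.14 = 11.82
Σ x·lx·mx = 37.55; T = 37.55/11.82 = 3.17682…
r ≈ ln(R0)/T = ln(11.82)/3.17682… = 0.777442… → 0.7774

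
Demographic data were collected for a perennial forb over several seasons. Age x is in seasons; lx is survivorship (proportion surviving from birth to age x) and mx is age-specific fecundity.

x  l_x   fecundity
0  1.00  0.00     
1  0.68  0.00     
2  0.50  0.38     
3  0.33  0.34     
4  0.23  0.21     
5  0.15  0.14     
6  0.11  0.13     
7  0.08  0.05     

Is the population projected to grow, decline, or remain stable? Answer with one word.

R0 = Σ lx·mx = 0 + 0 + 0.19 + 0.1122 + 0.0483 + 0.021 + 0.0143 + 0.004 = 0.3898
R0 < 1, so the population is declining.

declining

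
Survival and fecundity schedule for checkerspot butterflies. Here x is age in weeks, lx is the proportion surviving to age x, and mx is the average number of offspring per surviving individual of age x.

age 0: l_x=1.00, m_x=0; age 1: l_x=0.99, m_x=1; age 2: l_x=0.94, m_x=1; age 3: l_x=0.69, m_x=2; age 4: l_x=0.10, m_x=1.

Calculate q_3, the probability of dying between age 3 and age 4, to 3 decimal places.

q_3 = (l_3 − l_4) / l_3 = (0.69 − 0.1) / 0.69
     = 0.59 / 0.69 = 0.855072… → 0.855

0.855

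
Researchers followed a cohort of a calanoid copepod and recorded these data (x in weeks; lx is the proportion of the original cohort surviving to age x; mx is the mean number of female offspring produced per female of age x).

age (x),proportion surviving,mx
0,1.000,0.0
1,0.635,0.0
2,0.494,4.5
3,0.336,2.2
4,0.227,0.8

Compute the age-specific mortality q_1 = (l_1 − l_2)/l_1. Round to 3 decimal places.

q_1 = (l_1 − l_2) / l_1 = (0.635 − 0.494) / 0.635
     = 0.141 / 0.635 = 0.222047… → 0.222

0.222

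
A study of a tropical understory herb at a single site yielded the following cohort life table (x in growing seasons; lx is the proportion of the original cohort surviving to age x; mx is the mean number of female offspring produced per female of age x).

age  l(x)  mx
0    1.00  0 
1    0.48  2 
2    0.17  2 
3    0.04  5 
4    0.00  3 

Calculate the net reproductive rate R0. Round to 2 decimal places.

lx·mx by age: 0, 0.96, 0.34, 0.2, 0
R0 = Σ lx·mx = 1.5 → 1.50

1.50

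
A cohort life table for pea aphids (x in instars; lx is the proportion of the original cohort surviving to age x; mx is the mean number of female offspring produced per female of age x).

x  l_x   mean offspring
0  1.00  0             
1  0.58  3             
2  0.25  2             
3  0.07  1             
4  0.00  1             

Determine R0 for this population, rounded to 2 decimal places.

2.31

lx·mx by age: 0, 1.74, 0.5, 0.07, 0
R0 = Σ lx·mx = 2.31 → 2.31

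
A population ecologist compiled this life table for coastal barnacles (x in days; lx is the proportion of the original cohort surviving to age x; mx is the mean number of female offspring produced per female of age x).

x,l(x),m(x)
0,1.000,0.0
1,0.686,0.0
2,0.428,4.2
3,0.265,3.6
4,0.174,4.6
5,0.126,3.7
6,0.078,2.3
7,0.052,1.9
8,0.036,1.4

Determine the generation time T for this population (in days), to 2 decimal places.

lx·mx: 0, 0, 1.7976, 0.954, 0.8004, 0.4662, 0.1794, 0.0988, 0.0504 → R0 = 4.3468
x·lx·mx: 0, 0, 3.5952, 2.862, 3.2016, 2.331, 1.0764, 0.6916, 0.4032 → Σ = 14.161
T = 14.161 / 4.3468 = 3.257799… → 3.26

3.26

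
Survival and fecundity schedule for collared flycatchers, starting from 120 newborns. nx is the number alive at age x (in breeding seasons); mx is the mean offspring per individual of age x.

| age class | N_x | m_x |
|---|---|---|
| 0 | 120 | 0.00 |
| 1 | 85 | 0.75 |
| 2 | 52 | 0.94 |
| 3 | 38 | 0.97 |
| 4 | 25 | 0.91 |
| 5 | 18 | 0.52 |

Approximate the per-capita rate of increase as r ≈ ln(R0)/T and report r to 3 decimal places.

0.184

lx = nx/n0 = nx/120: 1, 0.70833…, 0.43333…, 0.31667…, 0.20833…, 0.15
R0 = Σ lx·mx = 0 + 0.53125… + 0.40733… + 0.30717… + 0.18958… + 0.078 = 1.513333…
Σ x·lx·mx = 3.41575…; T = 3.41575…/1.513333… = 2.2571…
r ≈ ln(R0)/T = ln(1.513333…)/2.2571… = 0.18356… → 0.184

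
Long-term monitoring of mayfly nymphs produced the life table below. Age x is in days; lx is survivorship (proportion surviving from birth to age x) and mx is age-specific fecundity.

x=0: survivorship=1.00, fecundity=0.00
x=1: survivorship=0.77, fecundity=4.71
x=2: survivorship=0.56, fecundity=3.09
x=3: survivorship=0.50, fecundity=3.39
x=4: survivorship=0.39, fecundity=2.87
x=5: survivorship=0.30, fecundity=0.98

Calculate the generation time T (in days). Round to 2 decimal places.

2.14

lx·mx: 0, 3.6267, 1.7304, 1.695, 1.1193, 0.294 → R0 = 8.4654
x·lx·mx: 0, 3.6267, 3.4608, 5.085, 4.4772, 1.47 → Σ = 18.1197
T = 18.1197 / 8.4654 = 2.140442… → 2.14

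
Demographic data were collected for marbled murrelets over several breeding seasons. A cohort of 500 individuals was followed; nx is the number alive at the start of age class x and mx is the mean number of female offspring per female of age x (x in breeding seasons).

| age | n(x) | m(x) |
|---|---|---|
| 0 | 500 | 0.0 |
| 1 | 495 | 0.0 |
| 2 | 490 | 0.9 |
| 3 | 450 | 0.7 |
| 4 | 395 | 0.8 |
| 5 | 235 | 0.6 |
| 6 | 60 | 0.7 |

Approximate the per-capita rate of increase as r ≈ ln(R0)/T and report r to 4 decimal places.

0.2853

lx = nx/n0 = nx/500: 1, 0.99, 0.98, 0.9, 0.79, 0.47, 0.12
R0 = Σ lx·mx = 0 + 0 + 0.882 + 0.63 + 0.632 + 0.282 + 0.084 = 2.51
Σ x·lx·mx = 8.096; T = 8.096/2.51 = 3.2255…
r ≈ ln(R0)/T = ln(2.51)/3.2255… = 0.285315… → 0.2853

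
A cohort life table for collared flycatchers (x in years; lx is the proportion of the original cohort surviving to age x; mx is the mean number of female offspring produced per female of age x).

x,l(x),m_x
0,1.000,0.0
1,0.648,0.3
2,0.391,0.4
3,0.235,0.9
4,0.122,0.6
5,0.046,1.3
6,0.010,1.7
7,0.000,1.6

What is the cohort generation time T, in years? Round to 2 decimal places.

2.58

lx·mx: 0, 0.1944, 0.1564, 0.2115, 0.0732, 0.0598, 0.017, 0 → R0 = 0.7123
x·lx·mx: 0, 0.1944, 0.3128, 0.6345, 0.2928, 0.299, 0.102, 0 → Σ = 1.8355
T = 1.8355 / 0.7123 = 2.576864… → 2.58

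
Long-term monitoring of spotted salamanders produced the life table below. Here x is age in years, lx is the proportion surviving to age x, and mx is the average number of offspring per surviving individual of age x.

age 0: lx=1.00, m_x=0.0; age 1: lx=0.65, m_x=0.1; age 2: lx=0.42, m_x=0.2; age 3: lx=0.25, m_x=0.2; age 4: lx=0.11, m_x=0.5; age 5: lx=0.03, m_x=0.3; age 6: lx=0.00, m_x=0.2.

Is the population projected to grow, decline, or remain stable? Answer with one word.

R0 = Σ lx·mx = 0 + 0.065 + 0.084 + 0.05 + 0.055 + 0.009 + 0 = 0.263
R0 < 1, so the population is declining.

declining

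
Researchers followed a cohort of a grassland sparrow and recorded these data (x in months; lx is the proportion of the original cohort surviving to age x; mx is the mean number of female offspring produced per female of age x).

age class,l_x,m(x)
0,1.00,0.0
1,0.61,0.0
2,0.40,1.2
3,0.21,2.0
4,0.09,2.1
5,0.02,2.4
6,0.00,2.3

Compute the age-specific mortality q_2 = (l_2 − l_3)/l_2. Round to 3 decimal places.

q_2 = (l_2 − l_3) / l_2 = (0.4 − 0.21) / 0.4
     = 0.19 / 0.4 = 0.475 → 0.475

0.475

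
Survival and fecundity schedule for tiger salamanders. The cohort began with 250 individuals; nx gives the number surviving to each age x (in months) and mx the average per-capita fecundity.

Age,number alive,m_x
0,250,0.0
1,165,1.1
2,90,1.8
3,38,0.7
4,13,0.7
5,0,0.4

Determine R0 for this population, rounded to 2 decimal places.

1.52

lx = nx/n0 = nx/250: 1, 0.66, 0.36, 0.152, 0.052, 0
lx·mx by age: 0, 0.726, 0.648, 0.1064, 0.0364, 0
R0 = Σ lx·mx = 1.5168 → 1.52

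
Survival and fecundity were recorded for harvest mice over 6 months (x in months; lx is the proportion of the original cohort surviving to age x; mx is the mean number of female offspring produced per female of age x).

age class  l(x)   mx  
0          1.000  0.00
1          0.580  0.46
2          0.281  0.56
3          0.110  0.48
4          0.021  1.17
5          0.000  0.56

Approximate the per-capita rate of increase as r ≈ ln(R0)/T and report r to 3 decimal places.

R0 = Σ lx·mx = 0 + 0.2668 + 0.15736 + 0.0528 + 0.02457 + 0 = 0.50153
Σ x·lx·mx = 0.8382; T = 0.8382/0.50153 = 1.67129…
r ≈ ln(R0)/T = ln(0.50153)/1.67129… = -0.41291… → -0.413

-0.413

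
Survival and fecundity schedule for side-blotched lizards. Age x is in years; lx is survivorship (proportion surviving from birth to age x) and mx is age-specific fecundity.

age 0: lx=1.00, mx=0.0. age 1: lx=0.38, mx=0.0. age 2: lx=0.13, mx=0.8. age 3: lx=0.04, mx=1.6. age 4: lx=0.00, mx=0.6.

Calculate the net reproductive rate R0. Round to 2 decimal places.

0.17

lx·mx by age: 0, 0, 0.104, 0.064, 0
R0 = Σ lx·mx = 0.168 → 0.17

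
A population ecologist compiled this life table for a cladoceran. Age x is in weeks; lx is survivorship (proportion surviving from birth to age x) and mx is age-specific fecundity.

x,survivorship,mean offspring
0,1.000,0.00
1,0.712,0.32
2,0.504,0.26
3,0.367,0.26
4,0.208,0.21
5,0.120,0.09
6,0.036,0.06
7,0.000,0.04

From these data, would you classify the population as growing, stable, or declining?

R0 = Σ lx·mx = 0 + 0.22784 + 0.13104 + 0.09542 + 0.04368 + 0.0108 + 0.00216 + 0 = 0.51094
R0 < 1, so the population is declining.

declining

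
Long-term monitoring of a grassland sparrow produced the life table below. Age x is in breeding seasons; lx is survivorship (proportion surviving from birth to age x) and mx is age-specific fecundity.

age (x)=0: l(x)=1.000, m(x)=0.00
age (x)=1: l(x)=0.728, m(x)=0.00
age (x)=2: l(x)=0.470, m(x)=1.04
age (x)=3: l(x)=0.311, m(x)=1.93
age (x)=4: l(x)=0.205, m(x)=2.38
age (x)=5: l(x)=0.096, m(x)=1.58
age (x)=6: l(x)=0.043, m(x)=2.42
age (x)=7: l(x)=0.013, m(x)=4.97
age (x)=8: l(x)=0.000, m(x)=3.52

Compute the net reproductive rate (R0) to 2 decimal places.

lx·mx by age: 0, 0, 0.4888, 0.60023, 0.4879, 0.15168, 0.10406, 0.06461, 0
R0 = Σ lx·mx = 1.89728 → 1.90

1.90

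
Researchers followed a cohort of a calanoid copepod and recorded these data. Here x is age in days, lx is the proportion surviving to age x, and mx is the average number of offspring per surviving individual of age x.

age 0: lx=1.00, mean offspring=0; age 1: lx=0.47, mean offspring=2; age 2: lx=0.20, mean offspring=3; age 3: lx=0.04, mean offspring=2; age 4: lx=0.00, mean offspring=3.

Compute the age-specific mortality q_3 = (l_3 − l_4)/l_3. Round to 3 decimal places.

1.000

q_3 = (l_3 − l_4) / l_3 = (0.04 − 0) / 0.04
     = 0.04 / 0.04 = 1 → 1.000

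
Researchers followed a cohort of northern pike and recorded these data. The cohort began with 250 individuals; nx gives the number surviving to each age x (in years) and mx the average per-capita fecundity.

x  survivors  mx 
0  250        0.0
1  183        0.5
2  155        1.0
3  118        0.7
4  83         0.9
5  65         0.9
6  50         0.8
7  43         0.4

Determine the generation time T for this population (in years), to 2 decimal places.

lx = nx/n0 = nx/250: 1, 0.732, 0.62, 0.472, 0.332, 0.26, 0.2, 0.172
lx·mx: 0, 0.366, 0.62, 0.3304, 0.2988, 0.234, 0.16, 0.0688 → R0 = 2.078
x·lx·mx: 0, 0.366, 1.24, 0.9912, 1.1952, 1.17, 0.96, 0.4816 → Σ = 6.404
T = 6.404 / 2.078 = 3.081809… → 3.08

3.08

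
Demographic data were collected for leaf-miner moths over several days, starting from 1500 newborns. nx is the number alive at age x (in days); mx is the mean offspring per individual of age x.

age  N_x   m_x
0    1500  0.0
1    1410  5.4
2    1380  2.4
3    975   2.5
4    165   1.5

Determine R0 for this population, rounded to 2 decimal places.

9.07

lx = nx/n0 = nx/1500: 1, 0.94, 0.92, 0.65, 0.11
lx·mx by age: 0, 5.076, 2.208, 1.625, 0.165
R0 = Σ lx·mx = 9.074 → 9.07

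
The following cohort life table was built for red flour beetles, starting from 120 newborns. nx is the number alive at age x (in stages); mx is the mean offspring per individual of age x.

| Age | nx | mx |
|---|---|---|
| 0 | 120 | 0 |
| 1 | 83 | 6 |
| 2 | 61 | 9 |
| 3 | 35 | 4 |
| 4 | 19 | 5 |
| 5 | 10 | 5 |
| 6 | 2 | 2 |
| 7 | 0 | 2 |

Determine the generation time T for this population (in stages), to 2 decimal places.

lx = nx/n0 = nx/120: 1, 0.69167…, 0.50833…, 0.29167…, 0.15833…, 0.08333…, 0.01667…, 0
lx·mx: 0, 4.15…, 4.575…, 1.166667…, 0.791667…, 0.416667…, 0.033333…, 0 → R0 = 11.133333…
x·lx·mx: 0, 4.15…, 9.15…, 3.5…, 3.166667…, 2.083333…, 0.2…, 0 → Σ = 22.25…
T = 22.25… / 11.133333… = 1.998503… → 2.00

2.00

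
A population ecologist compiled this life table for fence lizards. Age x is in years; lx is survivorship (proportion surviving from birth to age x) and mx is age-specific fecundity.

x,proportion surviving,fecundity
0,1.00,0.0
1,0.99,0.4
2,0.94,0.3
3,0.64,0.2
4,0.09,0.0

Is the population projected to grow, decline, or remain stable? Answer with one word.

R0 = Σ lx·mx = 0 + 0.396 + 0.282 + 0.128 + 0 = 0.806
R0 < 1, so the population is declining.

declining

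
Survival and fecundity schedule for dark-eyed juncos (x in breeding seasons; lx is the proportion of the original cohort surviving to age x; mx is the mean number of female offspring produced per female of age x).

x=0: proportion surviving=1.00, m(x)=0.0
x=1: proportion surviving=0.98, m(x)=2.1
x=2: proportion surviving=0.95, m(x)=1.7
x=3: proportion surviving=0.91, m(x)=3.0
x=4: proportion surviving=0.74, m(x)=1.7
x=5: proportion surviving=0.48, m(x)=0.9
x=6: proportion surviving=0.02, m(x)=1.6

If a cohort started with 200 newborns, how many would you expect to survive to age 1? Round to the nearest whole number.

Expected survivors = N0 · l_1 = 200 × 0.98 = 196 → 196

196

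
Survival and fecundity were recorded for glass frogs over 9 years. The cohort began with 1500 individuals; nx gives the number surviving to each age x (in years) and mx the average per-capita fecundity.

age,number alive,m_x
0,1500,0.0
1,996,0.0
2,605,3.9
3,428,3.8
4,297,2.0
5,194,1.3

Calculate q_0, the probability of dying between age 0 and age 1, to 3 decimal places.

lx = nx/n0 = nx/1500: 1, 0.664, 0.40333…, 0.28533…, 0.198, 0.12933…
q_0 = (l_0 − l_1) / l_0 = (1 − 0.664) / 1
     = 0.336 / 1 = 0.336 → 0.336

0.336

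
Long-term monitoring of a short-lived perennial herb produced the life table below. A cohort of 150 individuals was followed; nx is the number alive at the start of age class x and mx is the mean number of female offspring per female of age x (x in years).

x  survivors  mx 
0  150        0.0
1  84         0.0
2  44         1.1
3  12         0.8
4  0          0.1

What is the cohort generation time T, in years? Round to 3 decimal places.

2.166

lx = nx/n0 = nx/150: 1, 0.56, 0.29333…, 0.08, 0
lx·mx: 0, 0, 0.322667…, 0.064, 0 → R0 = 0.386667…
x·lx·mx: 0, 0, 0.645333…, 0.192, 0 → Σ = 0.837333…
T = 0.837333… / 0.386667… = 2.165517… → 2.166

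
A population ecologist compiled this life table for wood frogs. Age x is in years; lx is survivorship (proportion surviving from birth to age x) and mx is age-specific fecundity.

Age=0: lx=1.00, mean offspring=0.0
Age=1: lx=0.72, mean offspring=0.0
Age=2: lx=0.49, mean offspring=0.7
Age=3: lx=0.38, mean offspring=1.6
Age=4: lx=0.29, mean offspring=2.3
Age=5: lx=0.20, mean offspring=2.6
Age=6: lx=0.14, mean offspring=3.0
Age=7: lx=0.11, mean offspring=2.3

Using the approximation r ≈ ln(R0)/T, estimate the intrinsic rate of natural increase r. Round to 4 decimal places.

0.2407

R0 = Σ lx·mx = 0 + 0 + 0.343 + 0.608 + 0.667 + 0.52 + 0.42 + 0.253 = 2.811
Σ x·lx·mx = 12.069; T = 12.069/2.811 = 4.29349…
r ≈ ln(R0)/T = ln(2.811)/4.29349… = 0.240723… → 0.2407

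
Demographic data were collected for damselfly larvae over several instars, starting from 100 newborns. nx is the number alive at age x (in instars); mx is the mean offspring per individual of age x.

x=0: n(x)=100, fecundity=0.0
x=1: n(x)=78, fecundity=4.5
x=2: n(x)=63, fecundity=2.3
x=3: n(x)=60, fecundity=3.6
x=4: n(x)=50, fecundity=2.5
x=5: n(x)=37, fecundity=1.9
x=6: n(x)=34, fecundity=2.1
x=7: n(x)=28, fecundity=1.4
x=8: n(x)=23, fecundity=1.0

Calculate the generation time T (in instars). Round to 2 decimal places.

lx = nx/n0 = nx/100: 1, 0.78, 0.63, 0.6, 0.5, 0.37, 0.34, 0.28, 0.23
lx·mx: 0, 3.51, 1.449, 2.16, 1.25, 0.703, 0.714, 0.392, 0.23 → R0 = 10.408
x·lx·mx: 0, 3.51, 2.898, 6.48, 5, 3.515, 4.284, 2.744, 1.84 → Σ = 30.271
T = 30.271 / 10.408 = 2.908436… → 2.91

2.91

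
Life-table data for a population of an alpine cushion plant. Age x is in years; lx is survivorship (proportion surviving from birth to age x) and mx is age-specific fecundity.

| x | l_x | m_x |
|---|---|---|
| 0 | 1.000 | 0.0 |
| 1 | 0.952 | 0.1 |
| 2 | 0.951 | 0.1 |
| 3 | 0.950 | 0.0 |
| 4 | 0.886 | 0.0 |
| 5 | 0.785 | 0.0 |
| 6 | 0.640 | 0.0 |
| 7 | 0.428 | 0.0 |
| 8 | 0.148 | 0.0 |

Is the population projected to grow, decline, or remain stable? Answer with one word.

declining

R0 = Σ lx·mx = 0 + 0.0952 + 0.0951 + 0 + 0 + 0 + 0 + 0 + 0 = 0.1903
R0 < 1, so the population is declining.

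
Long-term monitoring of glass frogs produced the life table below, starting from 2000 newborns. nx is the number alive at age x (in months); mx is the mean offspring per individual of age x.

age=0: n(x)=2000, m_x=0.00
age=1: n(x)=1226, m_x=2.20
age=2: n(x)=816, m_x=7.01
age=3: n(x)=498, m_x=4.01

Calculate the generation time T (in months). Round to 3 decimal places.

lx = nx/n0 = nx/2000: 1, 0.613, 0.408, 0.249
lx·mx: 0, 1.3486, 2.86008, 0.99849 → R0 = 5.20717
x·lx·mx: 0, 1.3486, 5.72016, 2.99547 → Σ = 10.06423
T = 10.06423 / 5.20717 = 1.932764… → 1.933

1.933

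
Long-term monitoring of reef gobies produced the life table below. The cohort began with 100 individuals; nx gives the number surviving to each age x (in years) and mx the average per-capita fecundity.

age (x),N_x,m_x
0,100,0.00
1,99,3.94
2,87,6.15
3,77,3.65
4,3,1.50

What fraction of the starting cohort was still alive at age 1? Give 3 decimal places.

l_1 = n_1/n_0 = 99/100 = 0.99 → 0.990

0.990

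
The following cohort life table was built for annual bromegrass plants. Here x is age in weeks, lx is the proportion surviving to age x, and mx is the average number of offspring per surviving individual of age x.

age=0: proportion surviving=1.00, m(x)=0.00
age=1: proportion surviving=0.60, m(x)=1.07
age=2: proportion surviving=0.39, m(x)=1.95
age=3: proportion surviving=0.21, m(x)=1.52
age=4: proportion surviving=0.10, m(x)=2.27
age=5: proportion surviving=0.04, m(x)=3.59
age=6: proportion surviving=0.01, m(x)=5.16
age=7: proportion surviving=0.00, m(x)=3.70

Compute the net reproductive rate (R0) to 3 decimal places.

2.144

lx·mx by age: 0, 0.642, 0.7605, 0.3192, 0.227, 0.1436, 0.0516, 0
R0 = Σ lx·mx = 2.1439 → 2.144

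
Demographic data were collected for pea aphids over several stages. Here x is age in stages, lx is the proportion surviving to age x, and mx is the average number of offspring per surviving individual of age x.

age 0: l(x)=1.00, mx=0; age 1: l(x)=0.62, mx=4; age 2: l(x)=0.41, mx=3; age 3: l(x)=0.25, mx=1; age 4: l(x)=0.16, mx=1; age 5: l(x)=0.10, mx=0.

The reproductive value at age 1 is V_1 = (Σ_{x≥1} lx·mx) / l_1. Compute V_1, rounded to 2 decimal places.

lx·mx for x ≥ 1: 2.48, 1.23, 0.25, 0.16, 0 → sum = 4.12
V_1 = 4.12 / l_1 = 4.12 / 0.62 = 6.645161… → 6.65

6.65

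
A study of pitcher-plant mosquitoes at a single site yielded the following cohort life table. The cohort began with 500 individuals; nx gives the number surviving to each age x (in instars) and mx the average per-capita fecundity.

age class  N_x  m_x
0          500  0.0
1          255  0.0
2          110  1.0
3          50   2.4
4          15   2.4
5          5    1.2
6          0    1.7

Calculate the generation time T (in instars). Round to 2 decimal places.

2.77

lx = nx/n0 = nx/500: 1, 0.51, 0.22, 0.1, 0.03, 0.01, 0
lx·mx: 0, 0, 0.22, 0.24, 0.072, 0.012, 0 → R0 = 0.544
x·lx·mx: 0, 0, 0.44, 0.72, 0.288, 0.06, 0 → Σ = 1.508
T = 1.508 / 0.544 = 2.772059… → 2.77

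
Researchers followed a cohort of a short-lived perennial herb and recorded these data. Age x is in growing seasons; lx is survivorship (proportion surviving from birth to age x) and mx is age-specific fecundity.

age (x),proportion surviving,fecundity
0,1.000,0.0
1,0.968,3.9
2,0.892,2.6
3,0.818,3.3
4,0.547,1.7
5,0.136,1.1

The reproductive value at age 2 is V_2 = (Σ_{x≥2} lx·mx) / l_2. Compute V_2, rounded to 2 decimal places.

6.84

lx·mx for x ≥ 2: 2.3192, 2.6994, 0.9299, 0.1496 → sum = 6.0981
V_2 = 6.0981 / l_2 = 6.0981 / 0.892 = 6.836435… → 6.84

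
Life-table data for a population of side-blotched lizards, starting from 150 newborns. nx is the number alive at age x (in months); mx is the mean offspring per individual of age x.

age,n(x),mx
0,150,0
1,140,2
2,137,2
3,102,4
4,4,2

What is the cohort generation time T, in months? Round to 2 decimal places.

lx = nx/n0 = nx/150: 1, 0.93333…, 0.91333…, 0.68, 0.02667…
lx·mx: 0, 1.866667…, 1.826667…, 2.72, 0.053333… → R0 = 6.466667…
x·lx·mx: 0, 1.866667…, 3.653333…, 8.16, 0.213333… → Σ = 13.893333…
T = 13.893333… / 6.466667… = 2.148454… → 2.15

2.15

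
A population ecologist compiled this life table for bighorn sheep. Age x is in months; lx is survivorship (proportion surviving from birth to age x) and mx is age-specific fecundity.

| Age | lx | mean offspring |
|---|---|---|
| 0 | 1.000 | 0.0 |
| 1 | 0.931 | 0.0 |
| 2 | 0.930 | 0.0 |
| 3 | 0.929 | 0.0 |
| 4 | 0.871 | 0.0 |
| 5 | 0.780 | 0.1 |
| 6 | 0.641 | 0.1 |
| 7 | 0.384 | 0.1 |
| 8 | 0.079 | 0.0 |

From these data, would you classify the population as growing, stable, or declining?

declining

R0 = Σ lx·mx = 0 + 0 + 0 + 0 + 0 + 0.078 + 0.0641 + 0.0384 + 0 = 0.1805
R0 < 1, so the population is declining.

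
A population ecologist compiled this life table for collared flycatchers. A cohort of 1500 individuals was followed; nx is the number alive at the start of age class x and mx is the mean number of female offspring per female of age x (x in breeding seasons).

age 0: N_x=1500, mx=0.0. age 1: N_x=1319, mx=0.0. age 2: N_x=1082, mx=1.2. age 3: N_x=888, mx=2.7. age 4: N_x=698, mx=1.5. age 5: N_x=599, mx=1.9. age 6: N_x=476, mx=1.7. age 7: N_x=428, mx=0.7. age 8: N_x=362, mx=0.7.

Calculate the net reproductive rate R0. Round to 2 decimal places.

lx = nx/n0 = nx/1500: 1, 0.87933…, 0.72133…, 0.592, 0.46533…, 0.39933…, 0.31733…, 0.28533…, 0.24133…
lx·mx by age: 0, 0, 0.8656…, 1.5984, 0.698…, 0.758733…, 0.539467…, 0.199733…, 0.168933…
R0 = Σ lx·mx = 4.828867… → 4.83

4.83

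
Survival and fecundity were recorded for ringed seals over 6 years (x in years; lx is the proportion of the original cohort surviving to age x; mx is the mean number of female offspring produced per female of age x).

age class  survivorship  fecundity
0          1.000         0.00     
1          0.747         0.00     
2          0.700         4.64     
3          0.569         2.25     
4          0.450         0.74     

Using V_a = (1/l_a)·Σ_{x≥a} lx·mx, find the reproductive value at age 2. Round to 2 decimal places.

lx·mx for x ≥ 2: 3.248, 1.28025, 0.333 → sum = 4.86125
V_2 = 4.86125 / l_2 = 4.86125 / 0.7 = 6.944643… → 6.94

6.94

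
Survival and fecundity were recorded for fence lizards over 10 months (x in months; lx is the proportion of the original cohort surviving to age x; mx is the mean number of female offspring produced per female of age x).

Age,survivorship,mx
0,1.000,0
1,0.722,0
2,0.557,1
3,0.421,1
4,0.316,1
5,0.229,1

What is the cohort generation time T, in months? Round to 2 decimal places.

lx·mx: 0, 0, 0.557, 0.421, 0.316, 0.229 → R0 = 1.523
x·lx·mx: 0, 0, 1.114, 1.263, 1.264, 1.145 → Σ = 4.786
T = 4.786 / 1.523 = 3.142482… → 3.14

3.14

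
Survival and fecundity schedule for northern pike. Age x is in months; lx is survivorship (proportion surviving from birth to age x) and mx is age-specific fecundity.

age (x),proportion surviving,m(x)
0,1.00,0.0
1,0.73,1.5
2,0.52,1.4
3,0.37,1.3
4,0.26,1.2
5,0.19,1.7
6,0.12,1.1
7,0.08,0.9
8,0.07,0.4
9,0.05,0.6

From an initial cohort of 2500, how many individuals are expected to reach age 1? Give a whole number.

1825

Expected survivors = N0 · l_1 = 2500 × 0.73 = 1825 → 1825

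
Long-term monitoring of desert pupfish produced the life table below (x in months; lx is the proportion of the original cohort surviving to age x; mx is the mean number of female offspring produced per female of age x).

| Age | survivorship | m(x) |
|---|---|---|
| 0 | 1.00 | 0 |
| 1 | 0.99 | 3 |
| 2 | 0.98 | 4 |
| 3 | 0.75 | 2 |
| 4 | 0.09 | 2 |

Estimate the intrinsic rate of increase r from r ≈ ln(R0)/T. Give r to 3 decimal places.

R0 = Σ lx·mx = 0 + 2.97 + 3.92 + 1.5 + 0.18 = 8.57
Σ x·lx·mx = 16.03; T = 16.03/8.57 = 1.87048…
r ≈ ln(R0)/T = ln(8.57)/1.87048… = 1.14851… → 1.149

1.149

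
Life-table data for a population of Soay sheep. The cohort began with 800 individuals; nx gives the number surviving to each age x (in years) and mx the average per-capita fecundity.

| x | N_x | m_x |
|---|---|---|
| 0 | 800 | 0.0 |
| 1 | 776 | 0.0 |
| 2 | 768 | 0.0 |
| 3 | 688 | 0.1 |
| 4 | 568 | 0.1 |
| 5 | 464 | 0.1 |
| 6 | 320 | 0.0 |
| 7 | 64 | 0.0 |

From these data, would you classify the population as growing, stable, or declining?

lx = nx/n0 = nx/800: 1, 0.97, 0.96, 0.86, 0.71, 0.58, 0.4, 0.08
R0 = Σ lx·mx = 0 + 0 + 0 + 0.086 + 0.071 + 0.058 + 0 + 0 = 0.215
R0 < 1, so the population is declining.

declining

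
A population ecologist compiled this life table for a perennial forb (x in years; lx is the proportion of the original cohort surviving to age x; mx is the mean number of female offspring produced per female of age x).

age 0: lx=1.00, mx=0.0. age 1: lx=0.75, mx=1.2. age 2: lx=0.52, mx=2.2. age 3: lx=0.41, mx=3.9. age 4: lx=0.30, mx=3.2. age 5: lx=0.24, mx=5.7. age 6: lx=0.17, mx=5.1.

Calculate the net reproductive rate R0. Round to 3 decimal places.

lx·mx by age: 0, 0.9, 1.144, 1.599, 0.96, 1.368, 0.867
R0 = Σ lx·mx = 6.838 → 6.838

6.838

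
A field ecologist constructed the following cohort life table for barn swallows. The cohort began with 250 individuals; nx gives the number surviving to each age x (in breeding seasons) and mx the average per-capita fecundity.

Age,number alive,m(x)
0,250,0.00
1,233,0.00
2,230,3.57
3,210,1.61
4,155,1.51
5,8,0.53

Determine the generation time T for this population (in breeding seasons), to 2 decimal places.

lx = nx/n0 = nx/250: 1, 0.932, 0.92, 0.84, 0.62, 0.032
lx·mx: 0, 0, 3.2844, 1.3524, 0.9362, 0.01696 → R0 = 5.58996
x·lx·mx: 0, 0, 6.5688, 4.0572, 3.7448, 0.0848 → Σ = 14.4556
T = 14.4556 / 5.58996 = 2.585993… → 2.59

2.59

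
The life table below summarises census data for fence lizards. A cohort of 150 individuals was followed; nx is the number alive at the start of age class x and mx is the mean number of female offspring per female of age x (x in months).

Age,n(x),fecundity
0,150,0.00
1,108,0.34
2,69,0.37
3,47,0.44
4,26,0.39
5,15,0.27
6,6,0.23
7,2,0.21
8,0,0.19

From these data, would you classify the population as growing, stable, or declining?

lx = nx/n0 = nx/150: 1, 0.72, 0.46, 0.31333…, 0.17333…, 0.1, 0.04, 0.01333…, 0
R0 = Σ lx·mx = 0 + 0.2448 + 0.1702 + 0.137867… + 0.0676… + 0.027 + 0.0092 + 0.0028… + 0 = 0.659467…
R0 < 1, so the population is declining.

declining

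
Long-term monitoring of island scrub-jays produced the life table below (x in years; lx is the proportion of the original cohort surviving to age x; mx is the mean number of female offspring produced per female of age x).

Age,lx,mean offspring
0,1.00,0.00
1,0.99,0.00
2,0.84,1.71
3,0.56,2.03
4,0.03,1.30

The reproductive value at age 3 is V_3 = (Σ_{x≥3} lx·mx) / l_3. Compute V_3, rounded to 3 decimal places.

lx·mx for x ≥ 3: 1.1368, 0.039 → sum = 1.1758
V_3 = 1.1758 / l_3 = 1.1758 / 0.56 = 2.099643… → 2.100

2.100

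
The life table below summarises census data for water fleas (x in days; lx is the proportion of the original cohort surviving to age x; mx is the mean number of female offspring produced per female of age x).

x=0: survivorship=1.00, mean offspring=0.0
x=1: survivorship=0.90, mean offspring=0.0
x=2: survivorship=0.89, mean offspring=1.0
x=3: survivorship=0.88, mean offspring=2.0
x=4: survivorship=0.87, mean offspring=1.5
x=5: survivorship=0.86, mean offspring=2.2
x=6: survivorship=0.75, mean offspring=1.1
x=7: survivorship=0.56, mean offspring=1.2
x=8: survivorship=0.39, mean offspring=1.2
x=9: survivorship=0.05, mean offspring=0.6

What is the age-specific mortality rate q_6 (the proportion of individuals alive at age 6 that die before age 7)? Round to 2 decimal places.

q_6 = (l_6 − l_7) / l_6 = (0.75 − 0.56) / 0.75
     = 0.19 / 0.75 = 0.253333… → 0.25

0.25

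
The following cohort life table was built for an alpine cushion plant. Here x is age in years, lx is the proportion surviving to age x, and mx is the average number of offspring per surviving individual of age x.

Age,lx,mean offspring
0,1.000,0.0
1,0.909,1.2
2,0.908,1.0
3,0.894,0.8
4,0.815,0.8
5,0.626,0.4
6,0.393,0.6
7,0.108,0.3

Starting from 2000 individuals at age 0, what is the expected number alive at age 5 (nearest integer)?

Expected survivors = N0 · l_5 = 2000 × 0.626 = 1252 → 1252

1252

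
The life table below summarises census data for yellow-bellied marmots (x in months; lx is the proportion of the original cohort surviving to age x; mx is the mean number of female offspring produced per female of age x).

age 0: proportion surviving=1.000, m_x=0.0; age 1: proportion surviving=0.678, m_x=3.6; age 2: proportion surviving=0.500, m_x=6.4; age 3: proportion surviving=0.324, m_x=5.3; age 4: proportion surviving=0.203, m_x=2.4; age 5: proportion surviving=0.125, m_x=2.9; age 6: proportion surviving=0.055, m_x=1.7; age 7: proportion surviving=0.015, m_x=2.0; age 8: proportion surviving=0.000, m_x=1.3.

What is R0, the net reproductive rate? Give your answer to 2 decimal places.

lx·mx by age: 0, 2.4408, 3.2, 1.7172, 0.4872, 0.3625, 0.0935, 0.03, 0
R0 = Σ lx·mx = 8.3312 → 8.33

8.33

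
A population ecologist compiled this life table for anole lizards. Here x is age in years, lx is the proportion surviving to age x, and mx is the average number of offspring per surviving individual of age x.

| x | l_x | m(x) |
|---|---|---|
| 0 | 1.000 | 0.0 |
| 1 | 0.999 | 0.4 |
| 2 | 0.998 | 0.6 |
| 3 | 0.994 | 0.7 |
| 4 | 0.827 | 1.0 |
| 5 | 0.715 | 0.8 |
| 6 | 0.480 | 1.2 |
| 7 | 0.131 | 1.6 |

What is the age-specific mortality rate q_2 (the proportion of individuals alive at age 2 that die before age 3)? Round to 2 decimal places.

q_2 = (l_2 − l_3) / l_2 = (0.998 − 0.994) / 0.998
     = 0.004 / 0.998 = 0.004008… → 0.00

0.00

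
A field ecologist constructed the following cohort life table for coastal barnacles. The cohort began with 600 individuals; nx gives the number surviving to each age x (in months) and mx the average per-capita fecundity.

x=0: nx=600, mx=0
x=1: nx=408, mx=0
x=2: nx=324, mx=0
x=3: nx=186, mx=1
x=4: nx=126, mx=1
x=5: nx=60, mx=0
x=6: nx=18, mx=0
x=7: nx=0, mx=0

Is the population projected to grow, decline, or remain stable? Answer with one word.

declining

lx = nx/n0 = nx/600: 1, 0.68, 0.54, 0.31, 0.21, 0.1, 0.03, 0
R0 = Σ lx·mx = 0 + 0 + 0 + 0.31 + 0.21 + 0 + 0 + 0 = 0.52
R0 < 1, so the population is declining.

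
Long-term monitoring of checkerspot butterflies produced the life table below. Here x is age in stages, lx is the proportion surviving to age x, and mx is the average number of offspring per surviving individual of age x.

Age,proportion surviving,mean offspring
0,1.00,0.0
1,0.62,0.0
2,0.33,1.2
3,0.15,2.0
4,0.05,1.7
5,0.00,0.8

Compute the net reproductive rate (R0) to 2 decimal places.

lx·mx by age: 0, 0, 0.396, 0.3, 0.085, 0
R0 = Σ lx·mx = 0.781 → 0.78

0.78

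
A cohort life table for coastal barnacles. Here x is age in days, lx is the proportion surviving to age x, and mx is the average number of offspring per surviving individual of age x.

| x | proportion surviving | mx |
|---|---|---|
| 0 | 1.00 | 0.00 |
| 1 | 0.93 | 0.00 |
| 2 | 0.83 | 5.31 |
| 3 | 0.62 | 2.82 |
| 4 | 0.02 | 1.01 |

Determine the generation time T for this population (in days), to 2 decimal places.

2.29

lx·mx: 0, 0, 4.4073, 1.7484, 0.0202 → R0 = 6.1759
x·lx·mx: 0, 0, 8.8146, 5.2452, 0.0808 → Σ = 14.1406
T = 14.1406 / 6.1759 = 2.289642… → 2.29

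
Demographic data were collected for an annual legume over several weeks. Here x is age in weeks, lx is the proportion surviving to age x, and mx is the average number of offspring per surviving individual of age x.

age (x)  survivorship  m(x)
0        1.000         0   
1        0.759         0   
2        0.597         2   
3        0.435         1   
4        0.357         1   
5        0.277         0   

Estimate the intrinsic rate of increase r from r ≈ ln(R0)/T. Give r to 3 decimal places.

R0 = Σ lx·mx = 0 + 0 + 1.194 + 0.435 + 0.357 + 0 = 1.986
Σ x·lx·mx = 5.121; T = 5.121/1.986 = 2.57855…
r ≈ ln(R0)/T = ln(1.986)/2.57855… = 0.26609… → 0.266

0.266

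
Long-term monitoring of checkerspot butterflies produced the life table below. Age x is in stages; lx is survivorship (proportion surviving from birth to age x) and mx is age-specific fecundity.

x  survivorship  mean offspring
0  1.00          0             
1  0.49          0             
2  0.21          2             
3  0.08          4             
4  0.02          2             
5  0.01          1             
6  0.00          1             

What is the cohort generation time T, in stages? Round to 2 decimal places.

lx·mx: 0, 0, 0.42, 0.32, 0.04, 0.01, 0 → R0 = 0.79
x·lx·mx: 0, 0, 0.84, 0.96, 0.16, 0.05, 0 → Σ = 2.01
T = 2.01 / 0.79 = 2.544304… → 2.54

2.54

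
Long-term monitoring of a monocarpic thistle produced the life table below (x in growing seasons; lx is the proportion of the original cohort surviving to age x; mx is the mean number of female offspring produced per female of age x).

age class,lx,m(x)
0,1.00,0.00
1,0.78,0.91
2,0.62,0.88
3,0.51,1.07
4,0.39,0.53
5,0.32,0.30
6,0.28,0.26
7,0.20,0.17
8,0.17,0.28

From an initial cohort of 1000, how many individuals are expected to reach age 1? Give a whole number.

780

Expected survivors = N0 · l_1 = 1000 × 0.78 = 780 → 780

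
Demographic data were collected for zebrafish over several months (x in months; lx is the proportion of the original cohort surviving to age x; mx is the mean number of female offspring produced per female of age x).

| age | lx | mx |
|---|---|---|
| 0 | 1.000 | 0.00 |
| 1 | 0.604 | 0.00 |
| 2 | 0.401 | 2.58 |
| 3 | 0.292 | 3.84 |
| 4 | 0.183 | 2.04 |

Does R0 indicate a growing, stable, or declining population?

growing

R0 = Σ lx·mx = 0 + 0 + 1.03458 + 1.12128 + 0.37332 = 2.52918
R0 > 1, so the population is growing.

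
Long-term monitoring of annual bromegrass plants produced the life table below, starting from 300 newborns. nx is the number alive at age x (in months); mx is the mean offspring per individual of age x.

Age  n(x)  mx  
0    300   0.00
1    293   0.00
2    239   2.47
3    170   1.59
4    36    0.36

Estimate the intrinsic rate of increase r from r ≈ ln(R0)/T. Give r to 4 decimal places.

0.4569

lx = nx/n0 = nx/300: 1, 0.97667…, 0.79667…, 0.56667…, 0.12
R0 = Σ lx·mx = 0 + 0 + 1.96777… + 0.901… + 0.0432 = 2.911967…
Σ x·lx·mx = 6.811333…; T = 6.811333…/2.911967… = 2.33908…
r ≈ ln(R0)/T = ln(2.911967…)/2.33908… = 0.456943… → 0.4569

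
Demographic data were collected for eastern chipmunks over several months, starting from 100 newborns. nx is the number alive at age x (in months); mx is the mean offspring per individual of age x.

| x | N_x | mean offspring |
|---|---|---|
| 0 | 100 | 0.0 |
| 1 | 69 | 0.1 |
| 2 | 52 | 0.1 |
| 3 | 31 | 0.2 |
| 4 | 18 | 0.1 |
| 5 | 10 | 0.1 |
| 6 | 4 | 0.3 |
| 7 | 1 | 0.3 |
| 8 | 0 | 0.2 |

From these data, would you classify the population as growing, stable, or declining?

declining

lx = nx/n0 = nx/100: 1, 0.69, 0.52, 0.31, 0.18, 0.1, 0.04, 0.01, 0
R0 = Σ lx·mx = 0 + 0.069 + 0.052 + 0.062 + 0.018 + 0.01 + 0.012 + 0.003 + 0 = 0.226
R0 < 1, so the population is declining.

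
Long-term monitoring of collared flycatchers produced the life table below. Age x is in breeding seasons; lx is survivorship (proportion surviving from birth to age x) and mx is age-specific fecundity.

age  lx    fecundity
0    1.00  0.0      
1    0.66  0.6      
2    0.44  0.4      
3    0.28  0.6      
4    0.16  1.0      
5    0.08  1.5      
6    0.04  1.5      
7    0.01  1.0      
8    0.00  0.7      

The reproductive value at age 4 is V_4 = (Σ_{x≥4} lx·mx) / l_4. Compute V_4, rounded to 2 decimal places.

lx·mx for x ≥ 4: 0.16, 0.12, 0.06, 0.01, 0 → sum = 0.35
V_4 = 0.35 / l_4 = 0.35 / 0.16 = 2.1875 → 2.19

2.19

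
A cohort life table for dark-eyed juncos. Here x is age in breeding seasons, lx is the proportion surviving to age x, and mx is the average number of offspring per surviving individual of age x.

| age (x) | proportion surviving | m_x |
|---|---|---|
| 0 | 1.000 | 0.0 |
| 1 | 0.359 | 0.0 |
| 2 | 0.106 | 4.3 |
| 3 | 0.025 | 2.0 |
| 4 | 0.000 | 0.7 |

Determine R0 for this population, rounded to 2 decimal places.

0.51

lx·mx by age: 0, 0, 0.4558, 0.05, 0
R0 = Σ lx·mx = 0.5058 → 0.51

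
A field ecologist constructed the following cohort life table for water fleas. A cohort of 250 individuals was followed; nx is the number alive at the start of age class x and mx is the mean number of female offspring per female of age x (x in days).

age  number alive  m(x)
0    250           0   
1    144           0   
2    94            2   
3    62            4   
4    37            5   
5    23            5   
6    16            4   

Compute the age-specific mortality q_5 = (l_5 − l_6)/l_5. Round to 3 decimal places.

lx = nx/n0 = nx/250: 1, 0.576, 0.376, 0.248, 0.148, 0.092, 0.064
q_5 = (l_5 − l_6) / l_5 = (0.092 − 0.064) / 0.092
     = 0.028 / 0.092 = 0.304348… → 0.304

0.304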